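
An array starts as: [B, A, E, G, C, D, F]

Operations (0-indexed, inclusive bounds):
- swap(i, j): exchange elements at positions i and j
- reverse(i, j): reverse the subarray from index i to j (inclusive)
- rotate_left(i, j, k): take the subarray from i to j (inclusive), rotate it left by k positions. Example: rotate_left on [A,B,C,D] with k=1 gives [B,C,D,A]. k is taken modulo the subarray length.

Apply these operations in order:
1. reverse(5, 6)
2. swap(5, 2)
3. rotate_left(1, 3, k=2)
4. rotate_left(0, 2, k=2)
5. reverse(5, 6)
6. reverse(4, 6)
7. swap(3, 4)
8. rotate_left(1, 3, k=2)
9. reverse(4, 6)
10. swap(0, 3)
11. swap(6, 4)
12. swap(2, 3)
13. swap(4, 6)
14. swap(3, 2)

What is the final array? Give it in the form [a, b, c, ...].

After 1 (reverse(5, 6)): [B, A, E, G, C, F, D]
After 2 (swap(5, 2)): [B, A, F, G, C, E, D]
After 3 (rotate_left(1, 3, k=2)): [B, G, A, F, C, E, D]
After 4 (rotate_left(0, 2, k=2)): [A, B, G, F, C, E, D]
After 5 (reverse(5, 6)): [A, B, G, F, C, D, E]
After 6 (reverse(4, 6)): [A, B, G, F, E, D, C]
After 7 (swap(3, 4)): [A, B, G, E, F, D, C]
After 8 (rotate_left(1, 3, k=2)): [A, E, B, G, F, D, C]
After 9 (reverse(4, 6)): [A, E, B, G, C, D, F]
After 10 (swap(0, 3)): [G, E, B, A, C, D, F]
After 11 (swap(6, 4)): [G, E, B, A, F, D, C]
After 12 (swap(2, 3)): [G, E, A, B, F, D, C]
After 13 (swap(4, 6)): [G, E, A, B, C, D, F]
After 14 (swap(3, 2)): [G, E, B, A, C, D, F]

Answer: [G, E, B, A, C, D, F]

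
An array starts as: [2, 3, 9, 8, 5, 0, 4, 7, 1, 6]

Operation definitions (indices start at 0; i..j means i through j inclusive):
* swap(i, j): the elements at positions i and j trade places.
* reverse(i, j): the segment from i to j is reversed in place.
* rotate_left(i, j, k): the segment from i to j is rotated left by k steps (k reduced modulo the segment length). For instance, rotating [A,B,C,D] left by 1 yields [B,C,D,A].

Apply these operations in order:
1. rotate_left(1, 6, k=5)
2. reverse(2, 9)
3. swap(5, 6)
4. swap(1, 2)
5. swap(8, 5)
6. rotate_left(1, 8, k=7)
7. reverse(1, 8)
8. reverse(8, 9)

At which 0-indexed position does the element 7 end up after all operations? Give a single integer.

Answer: 4

Derivation:
After 1 (rotate_left(1, 6, k=5)): [2, 4, 3, 9, 8, 5, 0, 7, 1, 6]
After 2 (reverse(2, 9)): [2, 4, 6, 1, 7, 0, 5, 8, 9, 3]
After 3 (swap(5, 6)): [2, 4, 6, 1, 7, 5, 0, 8, 9, 3]
After 4 (swap(1, 2)): [2, 6, 4, 1, 7, 5, 0, 8, 9, 3]
After 5 (swap(8, 5)): [2, 6, 4, 1, 7, 9, 0, 8, 5, 3]
After 6 (rotate_left(1, 8, k=7)): [2, 5, 6, 4, 1, 7, 9, 0, 8, 3]
After 7 (reverse(1, 8)): [2, 8, 0, 9, 7, 1, 4, 6, 5, 3]
After 8 (reverse(8, 9)): [2, 8, 0, 9, 7, 1, 4, 6, 3, 5]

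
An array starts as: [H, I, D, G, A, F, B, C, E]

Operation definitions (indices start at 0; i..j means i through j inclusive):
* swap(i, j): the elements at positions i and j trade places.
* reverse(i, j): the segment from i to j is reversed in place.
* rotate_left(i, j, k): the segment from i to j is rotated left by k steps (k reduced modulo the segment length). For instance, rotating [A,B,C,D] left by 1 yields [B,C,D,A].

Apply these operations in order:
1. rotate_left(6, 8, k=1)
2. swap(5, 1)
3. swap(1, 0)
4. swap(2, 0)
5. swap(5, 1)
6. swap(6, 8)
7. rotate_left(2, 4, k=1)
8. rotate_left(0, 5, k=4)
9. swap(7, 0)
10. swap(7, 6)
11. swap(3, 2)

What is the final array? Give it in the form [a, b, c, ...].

After 1 (rotate_left(6, 8, k=1)): [H, I, D, G, A, F, C, E, B]
After 2 (swap(5, 1)): [H, F, D, G, A, I, C, E, B]
After 3 (swap(1, 0)): [F, H, D, G, A, I, C, E, B]
After 4 (swap(2, 0)): [D, H, F, G, A, I, C, E, B]
After 5 (swap(5, 1)): [D, I, F, G, A, H, C, E, B]
After 6 (swap(6, 8)): [D, I, F, G, A, H, B, E, C]
After 7 (rotate_left(2, 4, k=1)): [D, I, G, A, F, H, B, E, C]
After 8 (rotate_left(0, 5, k=4)): [F, H, D, I, G, A, B, E, C]
After 9 (swap(7, 0)): [E, H, D, I, G, A, B, F, C]
After 10 (swap(7, 6)): [E, H, D, I, G, A, F, B, C]
After 11 (swap(3, 2)): [E, H, I, D, G, A, F, B, C]

Answer: [E, H, I, D, G, A, F, B, C]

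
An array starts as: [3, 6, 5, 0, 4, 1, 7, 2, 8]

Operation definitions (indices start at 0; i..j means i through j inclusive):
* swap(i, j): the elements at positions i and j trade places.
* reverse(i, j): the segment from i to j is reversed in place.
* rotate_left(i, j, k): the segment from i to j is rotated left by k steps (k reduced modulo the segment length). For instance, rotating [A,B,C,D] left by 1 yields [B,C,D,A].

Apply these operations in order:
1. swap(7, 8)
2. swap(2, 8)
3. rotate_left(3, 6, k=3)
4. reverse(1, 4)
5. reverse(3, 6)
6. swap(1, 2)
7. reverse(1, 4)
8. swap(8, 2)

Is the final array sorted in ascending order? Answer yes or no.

After 1 (swap(7, 8)): [3, 6, 5, 0, 4, 1, 7, 8, 2]
After 2 (swap(2, 8)): [3, 6, 2, 0, 4, 1, 7, 8, 5]
After 3 (rotate_left(3, 6, k=3)): [3, 6, 2, 7, 0, 4, 1, 8, 5]
After 4 (reverse(1, 4)): [3, 0, 7, 2, 6, 4, 1, 8, 5]
After 5 (reverse(3, 6)): [3, 0, 7, 1, 4, 6, 2, 8, 5]
After 6 (swap(1, 2)): [3, 7, 0, 1, 4, 6, 2, 8, 5]
After 7 (reverse(1, 4)): [3, 4, 1, 0, 7, 6, 2, 8, 5]
After 8 (swap(8, 2)): [3, 4, 5, 0, 7, 6, 2, 8, 1]

Answer: no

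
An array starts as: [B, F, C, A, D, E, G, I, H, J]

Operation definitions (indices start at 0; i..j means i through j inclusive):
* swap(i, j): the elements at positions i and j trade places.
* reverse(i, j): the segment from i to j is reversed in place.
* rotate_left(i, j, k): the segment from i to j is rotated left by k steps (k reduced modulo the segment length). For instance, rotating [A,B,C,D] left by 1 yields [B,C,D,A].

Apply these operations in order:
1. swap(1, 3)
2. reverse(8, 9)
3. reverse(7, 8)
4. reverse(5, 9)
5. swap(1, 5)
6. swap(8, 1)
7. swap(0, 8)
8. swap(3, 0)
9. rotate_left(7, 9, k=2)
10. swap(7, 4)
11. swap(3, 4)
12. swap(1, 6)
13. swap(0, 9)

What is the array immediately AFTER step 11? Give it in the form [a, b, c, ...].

Answer: [F, G, C, E, H, A, I, D, J, B]

Derivation:
After 1 (swap(1, 3)): [B, A, C, F, D, E, G, I, H, J]
After 2 (reverse(8, 9)): [B, A, C, F, D, E, G, I, J, H]
After 3 (reverse(7, 8)): [B, A, C, F, D, E, G, J, I, H]
After 4 (reverse(5, 9)): [B, A, C, F, D, H, I, J, G, E]
After 5 (swap(1, 5)): [B, H, C, F, D, A, I, J, G, E]
After 6 (swap(8, 1)): [B, G, C, F, D, A, I, J, H, E]
After 7 (swap(0, 8)): [H, G, C, F, D, A, I, J, B, E]
After 8 (swap(3, 0)): [F, G, C, H, D, A, I, J, B, E]
After 9 (rotate_left(7, 9, k=2)): [F, G, C, H, D, A, I, E, J, B]
After 10 (swap(7, 4)): [F, G, C, H, E, A, I, D, J, B]
After 11 (swap(3, 4)): [F, G, C, E, H, A, I, D, J, B]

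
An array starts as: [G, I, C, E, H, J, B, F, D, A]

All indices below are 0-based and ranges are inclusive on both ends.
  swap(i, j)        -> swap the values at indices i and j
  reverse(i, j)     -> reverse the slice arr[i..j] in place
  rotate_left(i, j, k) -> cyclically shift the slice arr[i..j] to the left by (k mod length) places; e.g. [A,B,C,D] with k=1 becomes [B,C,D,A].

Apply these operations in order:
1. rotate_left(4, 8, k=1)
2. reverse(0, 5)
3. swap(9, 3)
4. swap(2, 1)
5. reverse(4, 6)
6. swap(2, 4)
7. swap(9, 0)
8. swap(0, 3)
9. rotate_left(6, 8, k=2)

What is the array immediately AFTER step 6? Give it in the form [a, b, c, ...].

After 1 (rotate_left(4, 8, k=1)): [G, I, C, E, J, B, F, D, H, A]
After 2 (reverse(0, 5)): [B, J, E, C, I, G, F, D, H, A]
After 3 (swap(9, 3)): [B, J, E, A, I, G, F, D, H, C]
After 4 (swap(2, 1)): [B, E, J, A, I, G, F, D, H, C]
After 5 (reverse(4, 6)): [B, E, J, A, F, G, I, D, H, C]
After 6 (swap(2, 4)): [B, E, F, A, J, G, I, D, H, C]

Answer: [B, E, F, A, J, G, I, D, H, C]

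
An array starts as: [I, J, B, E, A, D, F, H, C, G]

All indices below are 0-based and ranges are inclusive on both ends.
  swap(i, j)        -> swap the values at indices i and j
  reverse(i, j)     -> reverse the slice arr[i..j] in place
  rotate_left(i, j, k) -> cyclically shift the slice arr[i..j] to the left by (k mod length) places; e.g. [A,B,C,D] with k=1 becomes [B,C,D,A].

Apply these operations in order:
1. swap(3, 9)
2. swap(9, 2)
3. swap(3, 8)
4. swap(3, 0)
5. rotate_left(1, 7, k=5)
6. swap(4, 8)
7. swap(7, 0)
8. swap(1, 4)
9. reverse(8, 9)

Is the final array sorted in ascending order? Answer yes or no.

After 1 (swap(3, 9)): [I, J, B, G, A, D, F, H, C, E]
After 2 (swap(9, 2)): [I, J, E, G, A, D, F, H, C, B]
After 3 (swap(3, 8)): [I, J, E, C, A, D, F, H, G, B]
After 4 (swap(3, 0)): [C, J, E, I, A, D, F, H, G, B]
After 5 (rotate_left(1, 7, k=5)): [C, F, H, J, E, I, A, D, G, B]
After 6 (swap(4, 8)): [C, F, H, J, G, I, A, D, E, B]
After 7 (swap(7, 0)): [D, F, H, J, G, I, A, C, E, B]
After 8 (swap(1, 4)): [D, G, H, J, F, I, A, C, E, B]
After 9 (reverse(8, 9)): [D, G, H, J, F, I, A, C, B, E]

Answer: no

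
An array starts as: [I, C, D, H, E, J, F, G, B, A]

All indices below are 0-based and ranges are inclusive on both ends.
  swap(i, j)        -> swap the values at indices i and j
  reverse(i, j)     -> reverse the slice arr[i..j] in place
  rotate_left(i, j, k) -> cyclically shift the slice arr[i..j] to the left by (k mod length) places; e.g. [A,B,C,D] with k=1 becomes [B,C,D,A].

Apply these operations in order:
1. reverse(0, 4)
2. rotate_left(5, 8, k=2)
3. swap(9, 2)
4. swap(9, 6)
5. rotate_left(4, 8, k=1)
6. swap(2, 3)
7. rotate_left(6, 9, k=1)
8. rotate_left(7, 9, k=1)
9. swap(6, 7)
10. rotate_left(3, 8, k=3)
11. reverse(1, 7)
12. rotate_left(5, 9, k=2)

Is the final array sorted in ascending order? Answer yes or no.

Answer: no

Derivation:
After 1 (reverse(0, 4)): [E, H, D, C, I, J, F, G, B, A]
After 2 (rotate_left(5, 8, k=2)): [E, H, D, C, I, G, B, J, F, A]
After 3 (swap(9, 2)): [E, H, A, C, I, G, B, J, F, D]
After 4 (swap(9, 6)): [E, H, A, C, I, G, D, J, F, B]
After 5 (rotate_left(4, 8, k=1)): [E, H, A, C, G, D, J, F, I, B]
After 6 (swap(2, 3)): [E, H, C, A, G, D, J, F, I, B]
After 7 (rotate_left(6, 9, k=1)): [E, H, C, A, G, D, F, I, B, J]
After 8 (rotate_left(7, 9, k=1)): [E, H, C, A, G, D, F, B, J, I]
After 9 (swap(6, 7)): [E, H, C, A, G, D, B, F, J, I]
After 10 (rotate_left(3, 8, k=3)): [E, H, C, B, F, J, A, G, D, I]
After 11 (reverse(1, 7)): [E, G, A, J, F, B, C, H, D, I]
After 12 (rotate_left(5, 9, k=2)): [E, G, A, J, F, H, D, I, B, C]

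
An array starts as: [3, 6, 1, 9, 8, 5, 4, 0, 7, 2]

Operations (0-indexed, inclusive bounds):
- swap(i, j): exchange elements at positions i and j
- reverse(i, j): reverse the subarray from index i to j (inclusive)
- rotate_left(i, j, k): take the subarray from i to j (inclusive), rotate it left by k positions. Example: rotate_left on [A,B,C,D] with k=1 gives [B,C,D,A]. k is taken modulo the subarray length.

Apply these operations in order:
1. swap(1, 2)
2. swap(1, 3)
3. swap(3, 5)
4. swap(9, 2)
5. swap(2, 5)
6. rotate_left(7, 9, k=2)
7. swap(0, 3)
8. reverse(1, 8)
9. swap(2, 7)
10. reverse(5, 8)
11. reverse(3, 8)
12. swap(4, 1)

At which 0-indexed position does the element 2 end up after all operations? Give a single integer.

After 1 (swap(1, 2)): [3, 1, 6, 9, 8, 5, 4, 0, 7, 2]
After 2 (swap(1, 3)): [3, 9, 6, 1, 8, 5, 4, 0, 7, 2]
After 3 (swap(3, 5)): [3, 9, 6, 5, 8, 1, 4, 0, 7, 2]
After 4 (swap(9, 2)): [3, 9, 2, 5, 8, 1, 4, 0, 7, 6]
After 5 (swap(2, 5)): [3, 9, 1, 5, 8, 2, 4, 0, 7, 6]
After 6 (rotate_left(7, 9, k=2)): [3, 9, 1, 5, 8, 2, 4, 6, 0, 7]
After 7 (swap(0, 3)): [5, 9, 1, 3, 8, 2, 4, 6, 0, 7]
After 8 (reverse(1, 8)): [5, 0, 6, 4, 2, 8, 3, 1, 9, 7]
After 9 (swap(2, 7)): [5, 0, 1, 4, 2, 8, 3, 6, 9, 7]
After 10 (reverse(5, 8)): [5, 0, 1, 4, 2, 9, 6, 3, 8, 7]
After 11 (reverse(3, 8)): [5, 0, 1, 8, 3, 6, 9, 2, 4, 7]
After 12 (swap(4, 1)): [5, 3, 1, 8, 0, 6, 9, 2, 4, 7]

Answer: 7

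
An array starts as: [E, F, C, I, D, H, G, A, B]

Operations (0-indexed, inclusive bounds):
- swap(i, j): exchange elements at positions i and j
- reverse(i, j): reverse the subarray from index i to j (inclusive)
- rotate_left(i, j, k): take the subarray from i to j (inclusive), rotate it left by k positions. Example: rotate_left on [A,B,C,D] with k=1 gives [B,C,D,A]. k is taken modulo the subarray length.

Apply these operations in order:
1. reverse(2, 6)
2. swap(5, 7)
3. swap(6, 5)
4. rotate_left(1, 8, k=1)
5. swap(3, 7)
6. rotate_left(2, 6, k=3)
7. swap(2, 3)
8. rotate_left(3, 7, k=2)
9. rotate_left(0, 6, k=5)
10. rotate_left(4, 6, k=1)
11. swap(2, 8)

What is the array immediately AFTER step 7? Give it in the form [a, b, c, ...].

Answer: [E, G, I, A, H, B, C, D, F]

Derivation:
After 1 (reverse(2, 6)): [E, F, G, H, D, I, C, A, B]
After 2 (swap(5, 7)): [E, F, G, H, D, A, C, I, B]
After 3 (swap(6, 5)): [E, F, G, H, D, C, A, I, B]
After 4 (rotate_left(1, 8, k=1)): [E, G, H, D, C, A, I, B, F]
After 5 (swap(3, 7)): [E, G, H, B, C, A, I, D, F]
After 6 (rotate_left(2, 6, k=3)): [E, G, A, I, H, B, C, D, F]
After 7 (swap(2, 3)): [E, G, I, A, H, B, C, D, F]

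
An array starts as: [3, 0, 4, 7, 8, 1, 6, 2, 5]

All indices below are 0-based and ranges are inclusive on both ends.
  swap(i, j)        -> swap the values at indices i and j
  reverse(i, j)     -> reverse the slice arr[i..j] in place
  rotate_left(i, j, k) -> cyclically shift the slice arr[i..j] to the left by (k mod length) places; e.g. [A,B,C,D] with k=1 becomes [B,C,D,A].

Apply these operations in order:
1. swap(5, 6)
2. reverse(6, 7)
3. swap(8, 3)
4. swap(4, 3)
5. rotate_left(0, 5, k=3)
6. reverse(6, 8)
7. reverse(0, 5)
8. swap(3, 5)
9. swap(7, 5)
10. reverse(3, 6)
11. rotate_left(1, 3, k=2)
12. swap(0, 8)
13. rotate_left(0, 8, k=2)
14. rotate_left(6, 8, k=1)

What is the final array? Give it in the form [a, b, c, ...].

After 1 (swap(5, 6)): [3, 0, 4, 7, 8, 6, 1, 2, 5]
After 2 (reverse(6, 7)): [3, 0, 4, 7, 8, 6, 2, 1, 5]
After 3 (swap(8, 3)): [3, 0, 4, 5, 8, 6, 2, 1, 7]
After 4 (swap(4, 3)): [3, 0, 4, 8, 5, 6, 2, 1, 7]
After 5 (rotate_left(0, 5, k=3)): [8, 5, 6, 3, 0, 4, 2, 1, 7]
After 6 (reverse(6, 8)): [8, 5, 6, 3, 0, 4, 7, 1, 2]
After 7 (reverse(0, 5)): [4, 0, 3, 6, 5, 8, 7, 1, 2]
After 8 (swap(3, 5)): [4, 0, 3, 8, 5, 6, 7, 1, 2]
After 9 (swap(7, 5)): [4, 0, 3, 8, 5, 1, 7, 6, 2]
After 10 (reverse(3, 6)): [4, 0, 3, 7, 1, 5, 8, 6, 2]
After 11 (rotate_left(1, 3, k=2)): [4, 7, 0, 3, 1, 5, 8, 6, 2]
After 12 (swap(0, 8)): [2, 7, 0, 3, 1, 5, 8, 6, 4]
After 13 (rotate_left(0, 8, k=2)): [0, 3, 1, 5, 8, 6, 4, 2, 7]
After 14 (rotate_left(6, 8, k=1)): [0, 3, 1, 5, 8, 6, 2, 7, 4]

Answer: [0, 3, 1, 5, 8, 6, 2, 7, 4]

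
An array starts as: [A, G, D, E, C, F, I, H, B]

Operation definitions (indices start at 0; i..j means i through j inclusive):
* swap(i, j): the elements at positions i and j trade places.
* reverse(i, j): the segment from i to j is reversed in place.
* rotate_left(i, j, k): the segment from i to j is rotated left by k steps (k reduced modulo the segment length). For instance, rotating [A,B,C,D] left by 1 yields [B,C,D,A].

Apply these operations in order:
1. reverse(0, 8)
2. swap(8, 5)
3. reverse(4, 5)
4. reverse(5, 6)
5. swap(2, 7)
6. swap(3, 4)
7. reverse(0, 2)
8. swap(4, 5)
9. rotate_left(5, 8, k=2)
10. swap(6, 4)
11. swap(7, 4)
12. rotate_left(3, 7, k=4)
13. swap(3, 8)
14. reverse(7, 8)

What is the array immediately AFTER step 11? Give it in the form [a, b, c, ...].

After 1 (reverse(0, 8)): [B, H, I, F, C, E, D, G, A]
After 2 (swap(8, 5)): [B, H, I, F, C, A, D, G, E]
After 3 (reverse(4, 5)): [B, H, I, F, A, C, D, G, E]
After 4 (reverse(5, 6)): [B, H, I, F, A, D, C, G, E]
After 5 (swap(2, 7)): [B, H, G, F, A, D, C, I, E]
After 6 (swap(3, 4)): [B, H, G, A, F, D, C, I, E]
After 7 (reverse(0, 2)): [G, H, B, A, F, D, C, I, E]
After 8 (swap(4, 5)): [G, H, B, A, D, F, C, I, E]
After 9 (rotate_left(5, 8, k=2)): [G, H, B, A, D, I, E, F, C]
After 10 (swap(6, 4)): [G, H, B, A, E, I, D, F, C]
After 11 (swap(7, 4)): [G, H, B, A, F, I, D, E, C]

Answer: [G, H, B, A, F, I, D, E, C]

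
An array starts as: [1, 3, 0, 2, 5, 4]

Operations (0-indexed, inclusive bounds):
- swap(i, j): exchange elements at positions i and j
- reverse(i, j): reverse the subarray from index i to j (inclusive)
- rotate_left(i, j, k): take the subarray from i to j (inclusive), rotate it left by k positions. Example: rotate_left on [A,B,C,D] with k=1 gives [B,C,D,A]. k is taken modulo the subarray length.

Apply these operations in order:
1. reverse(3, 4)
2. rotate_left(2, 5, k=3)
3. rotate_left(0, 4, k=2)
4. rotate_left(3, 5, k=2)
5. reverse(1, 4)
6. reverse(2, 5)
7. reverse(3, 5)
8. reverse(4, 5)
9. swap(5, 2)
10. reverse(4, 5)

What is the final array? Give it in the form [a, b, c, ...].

After 1 (reverse(3, 4)): [1, 3, 0, 5, 2, 4]
After 2 (rotate_left(2, 5, k=3)): [1, 3, 4, 0, 5, 2]
After 3 (rotate_left(0, 4, k=2)): [4, 0, 5, 1, 3, 2]
After 4 (rotate_left(3, 5, k=2)): [4, 0, 5, 2, 1, 3]
After 5 (reverse(1, 4)): [4, 1, 2, 5, 0, 3]
After 6 (reverse(2, 5)): [4, 1, 3, 0, 5, 2]
After 7 (reverse(3, 5)): [4, 1, 3, 2, 5, 0]
After 8 (reverse(4, 5)): [4, 1, 3, 2, 0, 5]
After 9 (swap(5, 2)): [4, 1, 5, 2, 0, 3]
After 10 (reverse(4, 5)): [4, 1, 5, 2, 3, 0]

Answer: [4, 1, 5, 2, 3, 0]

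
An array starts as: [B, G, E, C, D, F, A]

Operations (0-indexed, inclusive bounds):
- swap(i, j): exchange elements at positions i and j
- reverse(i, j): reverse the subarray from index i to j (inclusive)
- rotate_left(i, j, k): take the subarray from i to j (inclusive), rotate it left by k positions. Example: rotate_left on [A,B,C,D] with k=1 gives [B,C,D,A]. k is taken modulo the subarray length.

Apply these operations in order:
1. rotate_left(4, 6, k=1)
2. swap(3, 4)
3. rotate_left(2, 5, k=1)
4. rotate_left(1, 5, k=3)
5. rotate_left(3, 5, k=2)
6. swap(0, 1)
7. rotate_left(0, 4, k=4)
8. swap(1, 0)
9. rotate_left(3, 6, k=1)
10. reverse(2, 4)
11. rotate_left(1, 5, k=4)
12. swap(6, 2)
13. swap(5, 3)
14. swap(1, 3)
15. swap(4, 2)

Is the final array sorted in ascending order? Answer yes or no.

After 1 (rotate_left(4, 6, k=1)): [B, G, E, C, F, A, D]
After 2 (swap(3, 4)): [B, G, E, F, C, A, D]
After 3 (rotate_left(2, 5, k=1)): [B, G, F, C, A, E, D]
After 4 (rotate_left(1, 5, k=3)): [B, A, E, G, F, C, D]
After 5 (rotate_left(3, 5, k=2)): [B, A, E, C, G, F, D]
After 6 (swap(0, 1)): [A, B, E, C, G, F, D]
After 7 (rotate_left(0, 4, k=4)): [G, A, B, E, C, F, D]
After 8 (swap(1, 0)): [A, G, B, E, C, F, D]
After 9 (rotate_left(3, 6, k=1)): [A, G, B, C, F, D, E]
After 10 (reverse(2, 4)): [A, G, F, C, B, D, E]
After 11 (rotate_left(1, 5, k=4)): [A, D, G, F, C, B, E]
After 12 (swap(6, 2)): [A, D, E, F, C, B, G]
After 13 (swap(5, 3)): [A, D, E, B, C, F, G]
After 14 (swap(1, 3)): [A, B, E, D, C, F, G]
After 15 (swap(4, 2)): [A, B, C, D, E, F, G]

Answer: yes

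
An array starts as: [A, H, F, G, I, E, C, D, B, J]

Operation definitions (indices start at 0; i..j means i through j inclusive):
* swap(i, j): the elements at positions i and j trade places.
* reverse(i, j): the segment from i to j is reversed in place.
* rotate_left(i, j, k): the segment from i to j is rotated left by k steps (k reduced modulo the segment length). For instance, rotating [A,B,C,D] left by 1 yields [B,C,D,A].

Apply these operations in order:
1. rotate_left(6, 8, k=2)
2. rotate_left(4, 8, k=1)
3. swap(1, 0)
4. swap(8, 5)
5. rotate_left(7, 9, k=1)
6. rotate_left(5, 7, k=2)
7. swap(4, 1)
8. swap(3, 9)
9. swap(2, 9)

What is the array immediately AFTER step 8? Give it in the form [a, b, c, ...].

Answer: [H, E, F, D, A, B, I, C, J, G]

Derivation:
After 1 (rotate_left(6, 8, k=2)): [A, H, F, G, I, E, B, C, D, J]
After 2 (rotate_left(4, 8, k=1)): [A, H, F, G, E, B, C, D, I, J]
After 3 (swap(1, 0)): [H, A, F, G, E, B, C, D, I, J]
After 4 (swap(8, 5)): [H, A, F, G, E, I, C, D, B, J]
After 5 (rotate_left(7, 9, k=1)): [H, A, F, G, E, I, C, B, J, D]
After 6 (rotate_left(5, 7, k=2)): [H, A, F, G, E, B, I, C, J, D]
After 7 (swap(4, 1)): [H, E, F, G, A, B, I, C, J, D]
After 8 (swap(3, 9)): [H, E, F, D, A, B, I, C, J, G]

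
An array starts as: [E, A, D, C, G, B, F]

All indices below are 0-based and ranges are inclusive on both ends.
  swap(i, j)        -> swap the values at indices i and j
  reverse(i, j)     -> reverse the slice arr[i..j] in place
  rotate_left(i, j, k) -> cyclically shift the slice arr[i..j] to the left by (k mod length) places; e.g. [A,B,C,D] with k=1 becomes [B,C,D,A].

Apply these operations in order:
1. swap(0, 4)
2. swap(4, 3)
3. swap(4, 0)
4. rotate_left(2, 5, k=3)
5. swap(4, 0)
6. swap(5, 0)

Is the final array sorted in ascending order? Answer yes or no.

After 1 (swap(0, 4)): [G, A, D, C, E, B, F]
After 2 (swap(4, 3)): [G, A, D, E, C, B, F]
After 3 (swap(4, 0)): [C, A, D, E, G, B, F]
After 4 (rotate_left(2, 5, k=3)): [C, A, B, D, E, G, F]
After 5 (swap(4, 0)): [E, A, B, D, C, G, F]
After 6 (swap(5, 0)): [G, A, B, D, C, E, F]

Answer: no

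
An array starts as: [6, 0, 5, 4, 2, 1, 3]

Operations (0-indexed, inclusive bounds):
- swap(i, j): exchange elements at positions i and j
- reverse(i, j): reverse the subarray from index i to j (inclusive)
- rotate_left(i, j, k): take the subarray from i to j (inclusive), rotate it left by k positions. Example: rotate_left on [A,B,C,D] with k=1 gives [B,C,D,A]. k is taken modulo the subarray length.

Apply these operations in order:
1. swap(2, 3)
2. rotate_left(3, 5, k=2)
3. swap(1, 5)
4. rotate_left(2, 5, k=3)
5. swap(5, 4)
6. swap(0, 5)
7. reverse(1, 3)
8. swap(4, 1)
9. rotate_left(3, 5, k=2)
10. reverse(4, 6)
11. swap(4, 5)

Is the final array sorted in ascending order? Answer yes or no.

After 1 (swap(2, 3)): [6, 0, 4, 5, 2, 1, 3]
After 2 (rotate_left(3, 5, k=2)): [6, 0, 4, 1, 5, 2, 3]
After 3 (swap(1, 5)): [6, 2, 4, 1, 5, 0, 3]
After 4 (rotate_left(2, 5, k=3)): [6, 2, 0, 4, 1, 5, 3]
After 5 (swap(5, 4)): [6, 2, 0, 4, 5, 1, 3]
After 6 (swap(0, 5)): [1, 2, 0, 4, 5, 6, 3]
After 7 (reverse(1, 3)): [1, 4, 0, 2, 5, 6, 3]
After 8 (swap(4, 1)): [1, 5, 0, 2, 4, 6, 3]
After 9 (rotate_left(3, 5, k=2)): [1, 5, 0, 6, 2, 4, 3]
After 10 (reverse(4, 6)): [1, 5, 0, 6, 3, 4, 2]
After 11 (swap(4, 5)): [1, 5, 0, 6, 4, 3, 2]

Answer: no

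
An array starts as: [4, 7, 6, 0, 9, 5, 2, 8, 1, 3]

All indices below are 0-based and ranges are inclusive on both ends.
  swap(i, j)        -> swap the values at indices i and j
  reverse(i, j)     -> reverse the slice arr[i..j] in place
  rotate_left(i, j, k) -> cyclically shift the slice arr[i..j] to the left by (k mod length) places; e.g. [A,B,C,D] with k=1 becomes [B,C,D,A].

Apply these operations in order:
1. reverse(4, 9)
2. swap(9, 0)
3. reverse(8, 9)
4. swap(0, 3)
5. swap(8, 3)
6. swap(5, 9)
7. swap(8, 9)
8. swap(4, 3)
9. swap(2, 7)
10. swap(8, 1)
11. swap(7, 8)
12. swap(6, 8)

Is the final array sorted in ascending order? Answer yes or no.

Answer: yes

Derivation:
After 1 (reverse(4, 9)): [4, 7, 6, 0, 3, 1, 8, 2, 5, 9]
After 2 (swap(9, 0)): [9, 7, 6, 0, 3, 1, 8, 2, 5, 4]
After 3 (reverse(8, 9)): [9, 7, 6, 0, 3, 1, 8, 2, 4, 5]
After 4 (swap(0, 3)): [0, 7, 6, 9, 3, 1, 8, 2, 4, 5]
After 5 (swap(8, 3)): [0, 7, 6, 4, 3, 1, 8, 2, 9, 5]
After 6 (swap(5, 9)): [0, 7, 6, 4, 3, 5, 8, 2, 9, 1]
After 7 (swap(8, 9)): [0, 7, 6, 4, 3, 5, 8, 2, 1, 9]
After 8 (swap(4, 3)): [0, 7, 6, 3, 4, 5, 8, 2, 1, 9]
After 9 (swap(2, 7)): [0, 7, 2, 3, 4, 5, 8, 6, 1, 9]
After 10 (swap(8, 1)): [0, 1, 2, 3, 4, 5, 8, 6, 7, 9]
After 11 (swap(7, 8)): [0, 1, 2, 3, 4, 5, 8, 7, 6, 9]
After 12 (swap(6, 8)): [0, 1, 2, 3, 4, 5, 6, 7, 8, 9]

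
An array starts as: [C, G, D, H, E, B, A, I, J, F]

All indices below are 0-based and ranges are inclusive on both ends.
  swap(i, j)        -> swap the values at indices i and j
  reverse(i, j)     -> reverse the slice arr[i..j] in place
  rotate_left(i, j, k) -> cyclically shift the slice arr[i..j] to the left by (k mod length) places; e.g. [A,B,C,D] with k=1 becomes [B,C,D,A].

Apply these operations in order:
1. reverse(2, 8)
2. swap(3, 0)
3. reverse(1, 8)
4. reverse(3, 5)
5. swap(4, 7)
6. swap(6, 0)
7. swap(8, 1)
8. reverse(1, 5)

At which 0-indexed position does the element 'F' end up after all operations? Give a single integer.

After 1 (reverse(2, 8)): [C, G, J, I, A, B, E, H, D, F]
After 2 (swap(3, 0)): [I, G, J, C, A, B, E, H, D, F]
After 3 (reverse(1, 8)): [I, D, H, E, B, A, C, J, G, F]
After 4 (reverse(3, 5)): [I, D, H, A, B, E, C, J, G, F]
After 5 (swap(4, 7)): [I, D, H, A, J, E, C, B, G, F]
After 6 (swap(6, 0)): [C, D, H, A, J, E, I, B, G, F]
After 7 (swap(8, 1)): [C, G, H, A, J, E, I, B, D, F]
After 8 (reverse(1, 5)): [C, E, J, A, H, G, I, B, D, F]

Answer: 9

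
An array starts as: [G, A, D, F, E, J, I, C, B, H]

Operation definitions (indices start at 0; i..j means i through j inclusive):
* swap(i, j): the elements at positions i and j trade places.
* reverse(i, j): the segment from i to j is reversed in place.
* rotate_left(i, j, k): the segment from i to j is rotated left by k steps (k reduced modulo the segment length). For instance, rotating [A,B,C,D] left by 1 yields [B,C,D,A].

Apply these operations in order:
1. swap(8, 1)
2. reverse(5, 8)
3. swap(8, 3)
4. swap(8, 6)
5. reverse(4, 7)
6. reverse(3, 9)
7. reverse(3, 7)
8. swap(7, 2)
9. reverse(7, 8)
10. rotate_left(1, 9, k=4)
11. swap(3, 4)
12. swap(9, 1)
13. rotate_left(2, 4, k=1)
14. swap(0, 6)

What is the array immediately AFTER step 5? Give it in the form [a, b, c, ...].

Answer: [G, B, D, J, I, F, A, E, C, H]

Derivation:
After 1 (swap(8, 1)): [G, B, D, F, E, J, I, C, A, H]
After 2 (reverse(5, 8)): [G, B, D, F, E, A, C, I, J, H]
After 3 (swap(8, 3)): [G, B, D, J, E, A, C, I, F, H]
After 4 (swap(8, 6)): [G, B, D, J, E, A, F, I, C, H]
After 5 (reverse(4, 7)): [G, B, D, J, I, F, A, E, C, H]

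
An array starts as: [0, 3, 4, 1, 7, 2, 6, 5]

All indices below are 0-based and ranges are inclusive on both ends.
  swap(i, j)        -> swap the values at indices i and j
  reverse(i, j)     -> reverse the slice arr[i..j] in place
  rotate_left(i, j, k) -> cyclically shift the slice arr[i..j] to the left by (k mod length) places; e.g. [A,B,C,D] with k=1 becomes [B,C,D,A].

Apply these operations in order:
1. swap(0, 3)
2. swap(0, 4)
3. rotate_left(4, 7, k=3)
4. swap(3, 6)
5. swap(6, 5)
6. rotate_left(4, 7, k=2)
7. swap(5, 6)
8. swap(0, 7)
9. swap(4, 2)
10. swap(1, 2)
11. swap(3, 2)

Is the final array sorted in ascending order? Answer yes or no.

Answer: yes

Derivation:
After 1 (swap(0, 3)): [1, 3, 4, 0, 7, 2, 6, 5]
After 2 (swap(0, 4)): [7, 3, 4, 0, 1, 2, 6, 5]
After 3 (rotate_left(4, 7, k=3)): [7, 3, 4, 0, 5, 1, 2, 6]
After 4 (swap(3, 6)): [7, 3, 4, 2, 5, 1, 0, 6]
After 5 (swap(6, 5)): [7, 3, 4, 2, 5, 0, 1, 6]
After 6 (rotate_left(4, 7, k=2)): [7, 3, 4, 2, 1, 6, 5, 0]
After 7 (swap(5, 6)): [7, 3, 4, 2, 1, 5, 6, 0]
After 8 (swap(0, 7)): [0, 3, 4, 2, 1, 5, 6, 7]
After 9 (swap(4, 2)): [0, 3, 1, 2, 4, 5, 6, 7]
After 10 (swap(1, 2)): [0, 1, 3, 2, 4, 5, 6, 7]
After 11 (swap(3, 2)): [0, 1, 2, 3, 4, 5, 6, 7]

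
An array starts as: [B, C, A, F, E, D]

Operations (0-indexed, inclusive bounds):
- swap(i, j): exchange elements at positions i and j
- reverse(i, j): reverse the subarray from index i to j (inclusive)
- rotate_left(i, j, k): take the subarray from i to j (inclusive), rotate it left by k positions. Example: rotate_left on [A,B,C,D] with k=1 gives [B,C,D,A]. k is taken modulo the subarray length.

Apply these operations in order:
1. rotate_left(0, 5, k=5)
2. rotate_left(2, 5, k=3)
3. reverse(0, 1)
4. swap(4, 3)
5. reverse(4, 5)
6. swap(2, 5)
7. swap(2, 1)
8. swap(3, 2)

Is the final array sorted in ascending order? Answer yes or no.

Answer: no

Derivation:
After 1 (rotate_left(0, 5, k=5)): [D, B, C, A, F, E]
After 2 (rotate_left(2, 5, k=3)): [D, B, E, C, A, F]
After 3 (reverse(0, 1)): [B, D, E, C, A, F]
After 4 (swap(4, 3)): [B, D, E, A, C, F]
After 5 (reverse(4, 5)): [B, D, E, A, F, C]
After 6 (swap(2, 5)): [B, D, C, A, F, E]
After 7 (swap(2, 1)): [B, C, D, A, F, E]
After 8 (swap(3, 2)): [B, C, A, D, F, E]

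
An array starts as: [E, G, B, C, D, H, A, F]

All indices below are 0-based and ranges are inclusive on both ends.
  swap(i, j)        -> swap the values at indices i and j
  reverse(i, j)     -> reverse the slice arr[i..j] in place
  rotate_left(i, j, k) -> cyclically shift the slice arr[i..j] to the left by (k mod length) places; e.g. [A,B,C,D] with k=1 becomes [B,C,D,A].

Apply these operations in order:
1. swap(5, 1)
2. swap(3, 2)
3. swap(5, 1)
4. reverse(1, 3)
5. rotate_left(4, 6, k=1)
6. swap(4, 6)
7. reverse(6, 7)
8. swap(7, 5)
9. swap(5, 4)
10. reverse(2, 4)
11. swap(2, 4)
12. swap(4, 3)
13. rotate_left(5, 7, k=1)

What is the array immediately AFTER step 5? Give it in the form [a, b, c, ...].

Answer: [E, B, C, G, H, A, D, F]

Derivation:
After 1 (swap(5, 1)): [E, H, B, C, D, G, A, F]
After 2 (swap(3, 2)): [E, H, C, B, D, G, A, F]
After 3 (swap(5, 1)): [E, G, C, B, D, H, A, F]
After 4 (reverse(1, 3)): [E, B, C, G, D, H, A, F]
After 5 (rotate_left(4, 6, k=1)): [E, B, C, G, H, A, D, F]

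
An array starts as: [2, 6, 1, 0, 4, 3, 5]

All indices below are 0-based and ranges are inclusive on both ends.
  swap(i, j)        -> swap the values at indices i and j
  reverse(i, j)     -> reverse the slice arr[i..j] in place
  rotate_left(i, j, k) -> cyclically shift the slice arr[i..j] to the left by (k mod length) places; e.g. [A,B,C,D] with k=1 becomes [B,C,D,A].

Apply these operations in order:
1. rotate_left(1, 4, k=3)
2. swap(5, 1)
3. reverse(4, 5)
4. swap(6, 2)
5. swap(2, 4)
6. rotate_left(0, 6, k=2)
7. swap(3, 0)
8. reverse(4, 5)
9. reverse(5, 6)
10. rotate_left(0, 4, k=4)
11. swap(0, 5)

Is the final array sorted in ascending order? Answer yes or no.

After 1 (rotate_left(1, 4, k=3)): [2, 4, 6, 1, 0, 3, 5]
After 2 (swap(5, 1)): [2, 3, 6, 1, 0, 4, 5]
After 3 (reverse(4, 5)): [2, 3, 6, 1, 4, 0, 5]
After 4 (swap(6, 2)): [2, 3, 5, 1, 4, 0, 6]
After 5 (swap(2, 4)): [2, 3, 4, 1, 5, 0, 6]
After 6 (rotate_left(0, 6, k=2)): [4, 1, 5, 0, 6, 2, 3]
After 7 (swap(3, 0)): [0, 1, 5, 4, 6, 2, 3]
After 8 (reverse(4, 5)): [0, 1, 5, 4, 2, 6, 3]
After 9 (reverse(5, 6)): [0, 1, 5, 4, 2, 3, 6]
After 10 (rotate_left(0, 4, k=4)): [2, 0, 1, 5, 4, 3, 6]
After 11 (swap(0, 5)): [3, 0, 1, 5, 4, 2, 6]

Answer: no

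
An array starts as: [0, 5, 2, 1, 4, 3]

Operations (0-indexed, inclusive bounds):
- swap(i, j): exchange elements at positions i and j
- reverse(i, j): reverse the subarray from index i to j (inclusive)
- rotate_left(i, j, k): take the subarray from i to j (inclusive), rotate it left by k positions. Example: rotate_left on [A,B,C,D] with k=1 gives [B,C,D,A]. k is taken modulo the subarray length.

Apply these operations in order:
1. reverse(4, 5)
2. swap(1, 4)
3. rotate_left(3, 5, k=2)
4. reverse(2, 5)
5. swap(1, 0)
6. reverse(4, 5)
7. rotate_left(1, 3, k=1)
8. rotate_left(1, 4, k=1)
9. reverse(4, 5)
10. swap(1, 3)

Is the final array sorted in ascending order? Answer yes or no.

Answer: no

Derivation:
After 1 (reverse(4, 5)): [0, 5, 2, 1, 3, 4]
After 2 (swap(1, 4)): [0, 3, 2, 1, 5, 4]
After 3 (rotate_left(3, 5, k=2)): [0, 3, 2, 4, 1, 5]
After 4 (reverse(2, 5)): [0, 3, 5, 1, 4, 2]
After 5 (swap(1, 0)): [3, 0, 5, 1, 4, 2]
After 6 (reverse(4, 5)): [3, 0, 5, 1, 2, 4]
After 7 (rotate_left(1, 3, k=1)): [3, 5, 1, 0, 2, 4]
After 8 (rotate_left(1, 4, k=1)): [3, 1, 0, 2, 5, 4]
After 9 (reverse(4, 5)): [3, 1, 0, 2, 4, 5]
After 10 (swap(1, 3)): [3, 2, 0, 1, 4, 5]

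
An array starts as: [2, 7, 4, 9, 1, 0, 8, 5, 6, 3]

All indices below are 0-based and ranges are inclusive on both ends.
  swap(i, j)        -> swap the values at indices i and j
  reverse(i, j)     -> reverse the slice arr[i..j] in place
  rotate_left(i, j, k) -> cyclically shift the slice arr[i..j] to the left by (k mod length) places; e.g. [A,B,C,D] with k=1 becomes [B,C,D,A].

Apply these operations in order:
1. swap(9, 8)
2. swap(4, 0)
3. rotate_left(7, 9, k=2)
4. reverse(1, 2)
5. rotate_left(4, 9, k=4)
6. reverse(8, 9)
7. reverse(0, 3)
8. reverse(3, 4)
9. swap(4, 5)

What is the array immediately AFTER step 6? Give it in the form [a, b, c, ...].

After 1 (swap(9, 8)): [2, 7, 4, 9, 1, 0, 8, 5, 3, 6]
After 2 (swap(4, 0)): [1, 7, 4, 9, 2, 0, 8, 5, 3, 6]
After 3 (rotate_left(7, 9, k=2)): [1, 7, 4, 9, 2, 0, 8, 6, 5, 3]
After 4 (reverse(1, 2)): [1, 4, 7, 9, 2, 0, 8, 6, 5, 3]
After 5 (rotate_left(4, 9, k=4)): [1, 4, 7, 9, 5, 3, 2, 0, 8, 6]
After 6 (reverse(8, 9)): [1, 4, 7, 9, 5, 3, 2, 0, 6, 8]

Answer: [1, 4, 7, 9, 5, 3, 2, 0, 6, 8]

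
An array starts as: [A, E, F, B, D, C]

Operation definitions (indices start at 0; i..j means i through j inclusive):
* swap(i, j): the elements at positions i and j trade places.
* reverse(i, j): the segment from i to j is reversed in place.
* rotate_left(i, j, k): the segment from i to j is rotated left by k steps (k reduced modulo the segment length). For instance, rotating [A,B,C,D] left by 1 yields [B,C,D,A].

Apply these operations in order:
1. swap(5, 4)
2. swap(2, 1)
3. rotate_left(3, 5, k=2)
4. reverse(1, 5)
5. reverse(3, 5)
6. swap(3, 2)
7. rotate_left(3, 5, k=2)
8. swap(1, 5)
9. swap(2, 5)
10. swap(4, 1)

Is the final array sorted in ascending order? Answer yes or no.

Answer: yes

Derivation:
After 1 (swap(5, 4)): [A, E, F, B, C, D]
After 2 (swap(2, 1)): [A, F, E, B, C, D]
After 3 (rotate_left(3, 5, k=2)): [A, F, E, D, B, C]
After 4 (reverse(1, 5)): [A, C, B, D, E, F]
After 5 (reverse(3, 5)): [A, C, B, F, E, D]
After 6 (swap(3, 2)): [A, C, F, B, E, D]
After 7 (rotate_left(3, 5, k=2)): [A, C, F, D, B, E]
After 8 (swap(1, 5)): [A, E, F, D, B, C]
After 9 (swap(2, 5)): [A, E, C, D, B, F]
After 10 (swap(4, 1)): [A, B, C, D, E, F]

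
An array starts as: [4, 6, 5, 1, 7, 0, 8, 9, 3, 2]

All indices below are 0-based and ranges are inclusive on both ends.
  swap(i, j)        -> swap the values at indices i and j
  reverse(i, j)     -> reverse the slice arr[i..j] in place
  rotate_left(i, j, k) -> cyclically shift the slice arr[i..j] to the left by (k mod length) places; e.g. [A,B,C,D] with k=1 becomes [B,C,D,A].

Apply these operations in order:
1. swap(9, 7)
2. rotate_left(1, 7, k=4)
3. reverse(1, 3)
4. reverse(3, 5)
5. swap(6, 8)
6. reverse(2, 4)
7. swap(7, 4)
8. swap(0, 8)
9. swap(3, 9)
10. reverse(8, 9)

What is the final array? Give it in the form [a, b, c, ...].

Answer: [1, 2, 6, 9, 7, 0, 3, 8, 5, 4]

Derivation:
After 1 (swap(9, 7)): [4, 6, 5, 1, 7, 0, 8, 2, 3, 9]
After 2 (rotate_left(1, 7, k=4)): [4, 0, 8, 2, 6, 5, 1, 7, 3, 9]
After 3 (reverse(1, 3)): [4, 2, 8, 0, 6, 5, 1, 7, 3, 9]
After 4 (reverse(3, 5)): [4, 2, 8, 5, 6, 0, 1, 7, 3, 9]
After 5 (swap(6, 8)): [4, 2, 8, 5, 6, 0, 3, 7, 1, 9]
After 6 (reverse(2, 4)): [4, 2, 6, 5, 8, 0, 3, 7, 1, 9]
After 7 (swap(7, 4)): [4, 2, 6, 5, 7, 0, 3, 8, 1, 9]
After 8 (swap(0, 8)): [1, 2, 6, 5, 7, 0, 3, 8, 4, 9]
After 9 (swap(3, 9)): [1, 2, 6, 9, 7, 0, 3, 8, 4, 5]
After 10 (reverse(8, 9)): [1, 2, 6, 9, 7, 0, 3, 8, 5, 4]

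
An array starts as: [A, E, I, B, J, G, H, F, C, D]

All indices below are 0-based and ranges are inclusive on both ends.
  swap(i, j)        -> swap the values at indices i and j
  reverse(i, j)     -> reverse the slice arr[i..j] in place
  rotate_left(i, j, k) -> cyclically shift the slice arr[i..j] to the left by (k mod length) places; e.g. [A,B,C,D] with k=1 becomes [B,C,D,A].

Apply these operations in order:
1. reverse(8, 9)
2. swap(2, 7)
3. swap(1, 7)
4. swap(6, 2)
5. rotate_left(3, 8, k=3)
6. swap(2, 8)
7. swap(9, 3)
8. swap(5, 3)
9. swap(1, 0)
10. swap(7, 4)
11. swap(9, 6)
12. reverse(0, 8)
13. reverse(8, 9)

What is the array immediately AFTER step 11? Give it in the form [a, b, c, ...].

Answer: [I, A, G, D, J, C, F, E, H, B]

Derivation:
After 1 (reverse(8, 9)): [A, E, I, B, J, G, H, F, D, C]
After 2 (swap(2, 7)): [A, E, F, B, J, G, H, I, D, C]
After 3 (swap(1, 7)): [A, I, F, B, J, G, H, E, D, C]
After 4 (swap(6, 2)): [A, I, H, B, J, G, F, E, D, C]
After 5 (rotate_left(3, 8, k=3)): [A, I, H, F, E, D, B, J, G, C]
After 6 (swap(2, 8)): [A, I, G, F, E, D, B, J, H, C]
After 7 (swap(9, 3)): [A, I, G, C, E, D, B, J, H, F]
After 8 (swap(5, 3)): [A, I, G, D, E, C, B, J, H, F]
After 9 (swap(1, 0)): [I, A, G, D, E, C, B, J, H, F]
After 10 (swap(7, 4)): [I, A, G, D, J, C, B, E, H, F]
After 11 (swap(9, 6)): [I, A, G, D, J, C, F, E, H, B]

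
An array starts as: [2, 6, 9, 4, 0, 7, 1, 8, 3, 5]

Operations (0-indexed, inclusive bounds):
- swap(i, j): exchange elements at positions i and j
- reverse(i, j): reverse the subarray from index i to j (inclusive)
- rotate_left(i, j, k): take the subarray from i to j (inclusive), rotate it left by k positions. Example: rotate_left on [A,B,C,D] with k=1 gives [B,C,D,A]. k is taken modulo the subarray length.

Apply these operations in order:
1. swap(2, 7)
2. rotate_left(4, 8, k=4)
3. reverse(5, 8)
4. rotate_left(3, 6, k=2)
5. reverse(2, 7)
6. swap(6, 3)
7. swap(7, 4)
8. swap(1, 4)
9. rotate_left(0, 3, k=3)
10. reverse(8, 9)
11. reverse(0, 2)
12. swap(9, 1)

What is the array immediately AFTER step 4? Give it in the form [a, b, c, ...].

After 1 (swap(2, 7)): [2, 6, 8, 4, 0, 7, 1, 9, 3, 5]
After 2 (rotate_left(4, 8, k=4)): [2, 6, 8, 4, 3, 0, 7, 1, 9, 5]
After 3 (reverse(5, 8)): [2, 6, 8, 4, 3, 9, 1, 7, 0, 5]
After 4 (rotate_left(3, 6, k=2)): [2, 6, 8, 9, 1, 4, 3, 7, 0, 5]

Answer: [2, 6, 8, 9, 1, 4, 3, 7, 0, 5]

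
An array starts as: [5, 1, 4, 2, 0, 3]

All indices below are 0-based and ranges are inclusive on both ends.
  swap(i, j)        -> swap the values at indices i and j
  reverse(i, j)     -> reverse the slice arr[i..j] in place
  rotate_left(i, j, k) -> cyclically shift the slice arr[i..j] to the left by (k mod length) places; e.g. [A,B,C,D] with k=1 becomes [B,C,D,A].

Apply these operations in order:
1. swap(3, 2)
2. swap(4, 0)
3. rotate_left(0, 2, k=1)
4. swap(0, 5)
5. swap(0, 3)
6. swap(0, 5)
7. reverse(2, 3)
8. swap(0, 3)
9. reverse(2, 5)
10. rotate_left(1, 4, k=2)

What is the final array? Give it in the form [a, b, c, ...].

Answer: [0, 5, 1, 2, 4, 3]

Derivation:
After 1 (swap(3, 2)): [5, 1, 2, 4, 0, 3]
After 2 (swap(4, 0)): [0, 1, 2, 4, 5, 3]
After 3 (rotate_left(0, 2, k=1)): [1, 2, 0, 4, 5, 3]
After 4 (swap(0, 5)): [3, 2, 0, 4, 5, 1]
After 5 (swap(0, 3)): [4, 2, 0, 3, 5, 1]
After 6 (swap(0, 5)): [1, 2, 0, 3, 5, 4]
After 7 (reverse(2, 3)): [1, 2, 3, 0, 5, 4]
After 8 (swap(0, 3)): [0, 2, 3, 1, 5, 4]
After 9 (reverse(2, 5)): [0, 2, 4, 5, 1, 3]
After 10 (rotate_left(1, 4, k=2)): [0, 5, 1, 2, 4, 3]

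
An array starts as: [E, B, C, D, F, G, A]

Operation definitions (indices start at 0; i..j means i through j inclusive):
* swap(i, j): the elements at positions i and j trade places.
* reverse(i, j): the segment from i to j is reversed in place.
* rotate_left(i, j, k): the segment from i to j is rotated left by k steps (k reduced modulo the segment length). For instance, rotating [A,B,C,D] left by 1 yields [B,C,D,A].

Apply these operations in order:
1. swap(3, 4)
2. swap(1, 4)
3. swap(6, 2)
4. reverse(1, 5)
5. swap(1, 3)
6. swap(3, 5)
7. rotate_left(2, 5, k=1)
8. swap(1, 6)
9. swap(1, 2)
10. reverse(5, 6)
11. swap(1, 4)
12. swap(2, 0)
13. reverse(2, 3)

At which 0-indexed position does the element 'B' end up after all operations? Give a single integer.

After 1 (swap(3, 4)): [E, B, C, F, D, G, A]
After 2 (swap(1, 4)): [E, D, C, F, B, G, A]
After 3 (swap(6, 2)): [E, D, A, F, B, G, C]
After 4 (reverse(1, 5)): [E, G, B, F, A, D, C]
After 5 (swap(1, 3)): [E, F, B, G, A, D, C]
After 6 (swap(3, 5)): [E, F, B, D, A, G, C]
After 7 (rotate_left(2, 5, k=1)): [E, F, D, A, G, B, C]
After 8 (swap(1, 6)): [E, C, D, A, G, B, F]
After 9 (swap(1, 2)): [E, D, C, A, G, B, F]
After 10 (reverse(5, 6)): [E, D, C, A, G, F, B]
After 11 (swap(1, 4)): [E, G, C, A, D, F, B]
After 12 (swap(2, 0)): [C, G, E, A, D, F, B]
After 13 (reverse(2, 3)): [C, G, A, E, D, F, B]

Answer: 6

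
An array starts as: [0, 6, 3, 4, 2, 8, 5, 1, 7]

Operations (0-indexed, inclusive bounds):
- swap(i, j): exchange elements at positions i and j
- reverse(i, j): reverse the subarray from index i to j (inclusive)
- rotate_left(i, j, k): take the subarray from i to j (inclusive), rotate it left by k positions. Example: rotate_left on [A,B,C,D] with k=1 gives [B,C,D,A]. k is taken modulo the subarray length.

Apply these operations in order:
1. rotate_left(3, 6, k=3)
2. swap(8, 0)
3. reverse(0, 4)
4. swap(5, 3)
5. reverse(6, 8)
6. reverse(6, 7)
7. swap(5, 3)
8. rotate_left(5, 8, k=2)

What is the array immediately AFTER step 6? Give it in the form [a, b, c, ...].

Answer: [4, 5, 3, 2, 7, 6, 1, 0, 8]

Derivation:
After 1 (rotate_left(3, 6, k=3)): [0, 6, 3, 5, 4, 2, 8, 1, 7]
After 2 (swap(8, 0)): [7, 6, 3, 5, 4, 2, 8, 1, 0]
After 3 (reverse(0, 4)): [4, 5, 3, 6, 7, 2, 8, 1, 0]
After 4 (swap(5, 3)): [4, 5, 3, 2, 7, 6, 8, 1, 0]
After 5 (reverse(6, 8)): [4, 5, 3, 2, 7, 6, 0, 1, 8]
After 6 (reverse(6, 7)): [4, 5, 3, 2, 7, 6, 1, 0, 8]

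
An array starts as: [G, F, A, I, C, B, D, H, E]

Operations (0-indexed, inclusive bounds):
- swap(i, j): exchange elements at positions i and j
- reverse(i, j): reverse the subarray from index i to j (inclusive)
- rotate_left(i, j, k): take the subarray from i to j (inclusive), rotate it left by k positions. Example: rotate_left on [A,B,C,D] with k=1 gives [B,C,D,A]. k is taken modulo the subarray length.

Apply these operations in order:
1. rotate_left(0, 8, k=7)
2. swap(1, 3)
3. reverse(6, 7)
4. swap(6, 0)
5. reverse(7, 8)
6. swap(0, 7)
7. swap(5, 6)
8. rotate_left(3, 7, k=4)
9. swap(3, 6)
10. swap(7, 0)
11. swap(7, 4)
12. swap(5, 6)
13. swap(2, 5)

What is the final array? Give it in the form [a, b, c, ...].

After 1 (rotate_left(0, 8, k=7)): [H, E, G, F, A, I, C, B, D]
After 2 (swap(1, 3)): [H, F, G, E, A, I, C, B, D]
After 3 (reverse(6, 7)): [H, F, G, E, A, I, B, C, D]
After 4 (swap(6, 0)): [B, F, G, E, A, I, H, C, D]
After 5 (reverse(7, 8)): [B, F, G, E, A, I, H, D, C]
After 6 (swap(0, 7)): [D, F, G, E, A, I, H, B, C]
After 7 (swap(5, 6)): [D, F, G, E, A, H, I, B, C]
After 8 (rotate_left(3, 7, k=4)): [D, F, G, B, E, A, H, I, C]
After 9 (swap(3, 6)): [D, F, G, H, E, A, B, I, C]
After 10 (swap(7, 0)): [I, F, G, H, E, A, B, D, C]
After 11 (swap(7, 4)): [I, F, G, H, D, A, B, E, C]
After 12 (swap(5, 6)): [I, F, G, H, D, B, A, E, C]
After 13 (swap(2, 5)): [I, F, B, H, D, G, A, E, C]

Answer: [I, F, B, H, D, G, A, E, C]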